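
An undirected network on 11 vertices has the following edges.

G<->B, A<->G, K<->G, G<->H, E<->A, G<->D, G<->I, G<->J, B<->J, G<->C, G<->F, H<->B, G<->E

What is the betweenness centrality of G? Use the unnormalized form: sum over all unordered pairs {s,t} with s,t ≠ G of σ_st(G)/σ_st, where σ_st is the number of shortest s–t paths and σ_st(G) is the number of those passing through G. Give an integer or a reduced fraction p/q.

83/2

Pairs whose geodesics pass through G — J–E: 1; J–F: 1; J–K: 1; J–I: 1; J–H: 1/2; J–D: 1; J–C: 1; J–A: 1; E–B: 1; E–F: 1; E–K: 1; E–I: 1; E–H: 1; E–D: 1 … (+28 more pairs).
All other pairs contribute 0.
Summing the contributions gives betweenness(G) = 83/2.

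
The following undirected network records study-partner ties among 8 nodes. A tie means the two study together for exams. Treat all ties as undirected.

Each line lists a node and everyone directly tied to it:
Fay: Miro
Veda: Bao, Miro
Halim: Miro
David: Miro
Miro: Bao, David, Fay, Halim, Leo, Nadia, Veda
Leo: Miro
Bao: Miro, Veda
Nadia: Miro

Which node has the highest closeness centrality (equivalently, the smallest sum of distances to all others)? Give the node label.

Miro

Farness (sum of distances to all others) for each node — Bao:12, David:13, Fay:13, Halim:13, Leo:13, Miro:7, Nadia:13, Veda:12.
The smallest farness is 7, for Miro, so Miro has the highest closeness.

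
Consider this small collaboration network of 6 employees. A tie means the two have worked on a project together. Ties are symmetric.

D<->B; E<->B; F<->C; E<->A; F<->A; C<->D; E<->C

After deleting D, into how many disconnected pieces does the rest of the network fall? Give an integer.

1

D's neighbors (B and C) remain reachable from one another through other ties, so the rest of the network stays in one piece.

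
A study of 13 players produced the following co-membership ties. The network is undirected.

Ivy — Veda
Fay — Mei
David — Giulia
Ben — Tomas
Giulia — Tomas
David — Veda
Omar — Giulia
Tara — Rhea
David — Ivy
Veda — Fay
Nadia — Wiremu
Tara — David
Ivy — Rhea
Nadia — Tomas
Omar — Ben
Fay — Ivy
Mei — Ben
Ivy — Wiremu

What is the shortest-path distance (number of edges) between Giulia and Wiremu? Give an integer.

One shortest route is Giulia – David – Ivy – Wiremu, which uses 3 edges, and at distance 2 from Giulia we only reach {Ben, Ivy, Nadia, Tara, Veda}, which does not include Wiremu. So d(Giulia,Wiremu) = 3.

3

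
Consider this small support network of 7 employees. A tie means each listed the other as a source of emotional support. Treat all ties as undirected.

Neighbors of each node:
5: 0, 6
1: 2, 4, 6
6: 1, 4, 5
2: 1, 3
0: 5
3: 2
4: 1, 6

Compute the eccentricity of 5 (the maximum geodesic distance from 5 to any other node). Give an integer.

Distances from 5: 0:1, 1:2, 2:3, 3:4, 4:2, 6:1.
The largest is 4 (to 3), so the eccentricity of 5 is 4.

4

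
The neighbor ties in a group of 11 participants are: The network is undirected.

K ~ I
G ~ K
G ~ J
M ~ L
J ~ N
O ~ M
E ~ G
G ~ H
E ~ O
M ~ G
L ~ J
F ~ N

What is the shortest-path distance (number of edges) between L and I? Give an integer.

4

One shortest route is L – J – G – K – I, which uses 4 edges, and at distance 3 from L we only reach {E, F, H, K}, which does not include I. So d(L,I) = 4.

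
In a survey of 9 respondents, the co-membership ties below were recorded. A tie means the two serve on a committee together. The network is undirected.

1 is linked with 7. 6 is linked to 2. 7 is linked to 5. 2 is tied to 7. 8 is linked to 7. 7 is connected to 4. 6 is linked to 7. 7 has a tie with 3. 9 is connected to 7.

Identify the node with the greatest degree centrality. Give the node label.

7

Degrees — 1:1, 2:2, 3:1, 4:1, 5:1, 6:2, 7:8, 8:1, 9:1.
The maximum is 8, attained only by 7.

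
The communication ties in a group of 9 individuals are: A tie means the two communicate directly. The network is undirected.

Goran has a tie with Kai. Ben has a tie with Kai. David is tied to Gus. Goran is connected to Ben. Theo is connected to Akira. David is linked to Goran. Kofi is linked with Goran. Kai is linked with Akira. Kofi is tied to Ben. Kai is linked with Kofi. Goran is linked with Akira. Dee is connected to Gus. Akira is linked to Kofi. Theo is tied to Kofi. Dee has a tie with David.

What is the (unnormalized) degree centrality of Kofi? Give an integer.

Kofi is directly tied to Akira, Ben, Goran, Kai, and Theo. That is 5 neighbors, so the degree of Kofi is 5.

5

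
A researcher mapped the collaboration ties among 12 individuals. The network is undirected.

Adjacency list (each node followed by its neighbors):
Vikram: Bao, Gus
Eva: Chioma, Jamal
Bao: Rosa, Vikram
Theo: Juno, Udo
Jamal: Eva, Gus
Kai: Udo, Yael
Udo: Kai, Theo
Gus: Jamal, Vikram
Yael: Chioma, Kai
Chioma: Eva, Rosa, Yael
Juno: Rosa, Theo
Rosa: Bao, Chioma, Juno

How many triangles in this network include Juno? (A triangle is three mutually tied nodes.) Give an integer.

Juno's neighbors are Rosa and Theo, but none of them are tied to each other, so no triangle contains Juno.

0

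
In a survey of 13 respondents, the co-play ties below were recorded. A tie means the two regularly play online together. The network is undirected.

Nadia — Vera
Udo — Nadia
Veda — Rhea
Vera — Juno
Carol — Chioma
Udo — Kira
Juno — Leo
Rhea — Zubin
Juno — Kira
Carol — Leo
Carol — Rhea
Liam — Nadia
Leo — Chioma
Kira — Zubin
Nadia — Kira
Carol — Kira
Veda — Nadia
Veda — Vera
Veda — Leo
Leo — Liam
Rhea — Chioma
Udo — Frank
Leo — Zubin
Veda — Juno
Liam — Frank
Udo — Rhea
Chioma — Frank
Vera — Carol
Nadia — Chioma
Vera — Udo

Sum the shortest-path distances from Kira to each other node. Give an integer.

Distances from Kira: Carol:1, Chioma:2, Frank:2, Juno:1, Leo:2, Liam:2, Nadia:1, Rhea:2, Udo:1, Veda:2, Vera:2, Zubin:1.
Sum = 1 + 2 + 2 + 1 + 2 + 2 + 1 + 2 + 1 + 2 + 2 + 1 = 19.

19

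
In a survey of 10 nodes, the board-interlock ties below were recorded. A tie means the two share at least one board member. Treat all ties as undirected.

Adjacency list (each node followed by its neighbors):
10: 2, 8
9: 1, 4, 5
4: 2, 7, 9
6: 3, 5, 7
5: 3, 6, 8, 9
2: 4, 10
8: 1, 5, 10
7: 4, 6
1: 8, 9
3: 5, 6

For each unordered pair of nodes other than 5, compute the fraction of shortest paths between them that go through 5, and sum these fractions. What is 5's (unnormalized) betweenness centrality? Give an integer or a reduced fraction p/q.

34/3

Pairs whose geodesics pass through 5 — 10–9: 1/3; 10–3: 1; 10–6: 1; 8–9: 1/2; 8–3: 1; 8–6: 1; 8–7: 1; 8–4: 1/3; 1–3: 2/2; 1–6: 2/2; 9–3: 1; 9–6: 1; 3–4: 1/2; 3–2: 2/3.
All other pairs contribute 0.
Summing the contributions gives betweenness(5) = 34/3.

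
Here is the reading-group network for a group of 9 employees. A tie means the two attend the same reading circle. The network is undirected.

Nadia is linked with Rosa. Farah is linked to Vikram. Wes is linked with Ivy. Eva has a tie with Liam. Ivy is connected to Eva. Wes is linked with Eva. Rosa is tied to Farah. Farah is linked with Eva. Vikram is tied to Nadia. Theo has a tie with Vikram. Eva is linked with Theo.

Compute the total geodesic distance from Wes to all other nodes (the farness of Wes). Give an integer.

Distances from Wes: Eva:1, Farah:2, Ivy:1, Liam:2, Nadia:4, Rosa:3, Theo:2, Vikram:3.
Sum = 1 + 2 + 1 + 2 + 4 + 3 + 2 + 3 = 18.

18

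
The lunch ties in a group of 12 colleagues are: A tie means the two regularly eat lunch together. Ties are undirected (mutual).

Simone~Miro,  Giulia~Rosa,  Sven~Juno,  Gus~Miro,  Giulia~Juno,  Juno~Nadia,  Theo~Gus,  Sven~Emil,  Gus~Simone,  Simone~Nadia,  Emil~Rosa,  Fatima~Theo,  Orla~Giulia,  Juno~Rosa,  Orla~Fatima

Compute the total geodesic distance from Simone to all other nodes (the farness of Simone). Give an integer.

27

Distances from Simone: Emil:4, Fatima:3, Giulia:3, Gus:1, Juno:2, Miro:1, Nadia:1, Orla:4, Rosa:3, Sven:3, Theo:2.
Sum = 4 + 3 + 3 + 1 + 2 + 1 + 1 + 4 + 3 + 3 + 2 = 27.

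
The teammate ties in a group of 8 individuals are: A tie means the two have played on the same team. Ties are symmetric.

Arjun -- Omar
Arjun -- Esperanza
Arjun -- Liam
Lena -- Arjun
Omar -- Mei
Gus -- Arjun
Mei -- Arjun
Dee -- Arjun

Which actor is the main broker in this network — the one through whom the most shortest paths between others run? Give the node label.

Arjun

Unnormalized betweenness of each node: Arjun:20, Dee:0, Esperanza:0, Gus:0, Lena:0, Liam:0, Mei:0, Omar:0.
Arjun has the largest value, 20, making it the main broker — the node through which the most shortest paths run.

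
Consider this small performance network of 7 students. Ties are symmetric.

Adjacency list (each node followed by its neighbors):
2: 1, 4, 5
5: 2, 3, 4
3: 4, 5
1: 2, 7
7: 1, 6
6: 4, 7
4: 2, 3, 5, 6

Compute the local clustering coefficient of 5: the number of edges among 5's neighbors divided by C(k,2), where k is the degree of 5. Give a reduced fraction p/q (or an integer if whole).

5's neighbors: 2, 3, and 4 (k = 3).
Possible neighbor pairs: C(3,2) = 3. Edges among them: 2–4, 3–4 → e = 2.
Clustering(5) = 2/3.

2/3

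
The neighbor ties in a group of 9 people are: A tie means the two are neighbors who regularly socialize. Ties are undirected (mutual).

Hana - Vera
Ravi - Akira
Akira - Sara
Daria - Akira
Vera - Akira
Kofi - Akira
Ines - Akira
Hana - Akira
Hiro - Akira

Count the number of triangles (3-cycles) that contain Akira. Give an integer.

1

Akira's neighbors: Daria, Hana, Hiro, Ines, Kofi, Ravi, Sara, and Vera.
Neighbor pairs that are themselves tied: Akira–Hana–Vera. Each forms one triangle with Akira, for 1 in total.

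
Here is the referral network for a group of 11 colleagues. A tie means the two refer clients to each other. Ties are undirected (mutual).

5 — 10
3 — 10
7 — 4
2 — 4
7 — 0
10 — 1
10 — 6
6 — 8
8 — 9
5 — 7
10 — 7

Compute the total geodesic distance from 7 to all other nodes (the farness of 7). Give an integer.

Distances from 7: 0:1, 1:2, 2:2, 3:2, 4:1, 5:1, 6:2, 8:3, 9:4, 10:1.
Sum = 1 + 2 + 2 + 2 + 1 + 1 + 2 + 3 + 4 + 1 = 19.

19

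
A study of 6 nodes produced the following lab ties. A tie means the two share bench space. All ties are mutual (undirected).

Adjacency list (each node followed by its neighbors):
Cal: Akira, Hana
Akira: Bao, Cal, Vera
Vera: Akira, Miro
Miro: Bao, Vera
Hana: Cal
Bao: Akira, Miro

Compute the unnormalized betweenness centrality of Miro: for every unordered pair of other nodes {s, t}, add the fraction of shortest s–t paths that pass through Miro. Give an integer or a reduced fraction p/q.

1/2

Pairs whose geodesics pass through Miro — Vera–Bao: 1/2.
All other pairs contribute 0.
Summing the contributions gives betweenness(Miro) = 1/2.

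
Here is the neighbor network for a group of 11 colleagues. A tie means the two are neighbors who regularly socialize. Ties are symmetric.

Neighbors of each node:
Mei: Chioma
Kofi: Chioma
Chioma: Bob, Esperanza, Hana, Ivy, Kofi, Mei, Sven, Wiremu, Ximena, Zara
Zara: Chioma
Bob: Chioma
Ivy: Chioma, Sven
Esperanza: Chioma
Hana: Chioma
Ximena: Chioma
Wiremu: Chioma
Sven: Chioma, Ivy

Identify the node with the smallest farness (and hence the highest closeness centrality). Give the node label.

Chioma

Farness (sum of distances to all others) for each node — Bob:19, Chioma:10, Esperanza:19, Hana:19, Ivy:18, Kofi:19, Mei:19, Sven:18, Wiremu:19, Ximena:19, Zara:19.
The smallest farness is 10, for Chioma, so Chioma has the highest closeness.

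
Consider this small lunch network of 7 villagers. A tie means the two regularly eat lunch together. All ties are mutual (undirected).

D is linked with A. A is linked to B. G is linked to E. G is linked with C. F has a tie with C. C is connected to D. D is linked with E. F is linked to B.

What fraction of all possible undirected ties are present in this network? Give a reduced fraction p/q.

There are 8 edges and 7 nodes, so the maximum possible is C(7,2) = 21.
Density = 8/21.

8/21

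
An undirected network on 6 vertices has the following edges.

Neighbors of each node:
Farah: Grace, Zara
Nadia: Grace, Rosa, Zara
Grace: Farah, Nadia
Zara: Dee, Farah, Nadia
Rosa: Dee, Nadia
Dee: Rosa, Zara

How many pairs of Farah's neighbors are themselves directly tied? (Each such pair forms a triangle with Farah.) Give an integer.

0

Farah's neighbors are Grace and Zara, but none of them are tied to each other, so no triangle contains Farah.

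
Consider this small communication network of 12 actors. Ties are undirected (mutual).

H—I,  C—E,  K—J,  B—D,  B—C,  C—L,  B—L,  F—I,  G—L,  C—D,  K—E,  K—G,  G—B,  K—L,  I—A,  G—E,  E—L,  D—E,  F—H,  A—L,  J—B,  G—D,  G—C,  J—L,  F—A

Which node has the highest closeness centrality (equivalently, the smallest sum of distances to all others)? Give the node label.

Farness (sum of distances to all others) for each node — A:20, B:21, C:21, D:26, E:21, F:27, G:20, H:36, I:27, J:23, K:22, L:16.
The smallest farness is 16, for L, so L has the highest closeness.

L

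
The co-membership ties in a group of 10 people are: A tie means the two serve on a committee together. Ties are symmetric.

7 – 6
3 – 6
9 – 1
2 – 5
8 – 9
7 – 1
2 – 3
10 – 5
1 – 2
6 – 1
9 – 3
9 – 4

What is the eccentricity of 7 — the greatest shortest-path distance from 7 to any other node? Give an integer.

Distances from 7: 1:1, 2:2, 3:2, 4:3, 5:3, 6:1, 8:3, 9:2, 10:4.
The largest is 4 (to 10), so the eccentricity of 7 is 4.

4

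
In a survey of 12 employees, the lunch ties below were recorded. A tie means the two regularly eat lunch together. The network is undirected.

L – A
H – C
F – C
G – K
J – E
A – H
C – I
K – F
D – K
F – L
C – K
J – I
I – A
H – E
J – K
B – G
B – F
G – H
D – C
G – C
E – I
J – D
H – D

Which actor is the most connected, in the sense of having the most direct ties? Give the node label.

C

Degrees — A:3, B:2, C:6, D:4, E:3, F:4, G:4, H:5, I:4, J:4, K:5, L:2.
The maximum is 6, attained only by C.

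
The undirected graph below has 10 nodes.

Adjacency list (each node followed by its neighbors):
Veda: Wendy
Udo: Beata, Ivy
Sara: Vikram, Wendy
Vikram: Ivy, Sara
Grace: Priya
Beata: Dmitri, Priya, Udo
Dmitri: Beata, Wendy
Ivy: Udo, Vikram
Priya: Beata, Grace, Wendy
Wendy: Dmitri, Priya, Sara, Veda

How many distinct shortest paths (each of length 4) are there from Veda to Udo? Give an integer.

2

The shortest distance is 4. The length-4 paths are: Veda–Wendy–Priya–Beata–Udo; Veda–Wendy–Dmitri–Beata–Udo.
That gives 2 distinct shortest paths.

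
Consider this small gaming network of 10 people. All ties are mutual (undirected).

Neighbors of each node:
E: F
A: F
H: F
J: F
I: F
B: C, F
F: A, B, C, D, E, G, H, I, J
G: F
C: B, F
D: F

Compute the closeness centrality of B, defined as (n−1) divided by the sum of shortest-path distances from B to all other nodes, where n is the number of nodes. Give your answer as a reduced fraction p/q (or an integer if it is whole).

Distances from B: A:2, C:1, D:2, E:2, F:1, G:2, H:2, I:2, J:2. Sum = 16.
n = 10, so closeness = 9/16.

9/16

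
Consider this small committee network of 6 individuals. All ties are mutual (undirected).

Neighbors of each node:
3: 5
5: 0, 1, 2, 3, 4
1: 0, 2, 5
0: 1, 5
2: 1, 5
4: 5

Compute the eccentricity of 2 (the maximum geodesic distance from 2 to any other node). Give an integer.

Distances from 2: 0:2, 1:1, 3:2, 4:2, 5:1.
The largest is 2 (to 3, 4, and 0), so the eccentricity of 2 is 2.

2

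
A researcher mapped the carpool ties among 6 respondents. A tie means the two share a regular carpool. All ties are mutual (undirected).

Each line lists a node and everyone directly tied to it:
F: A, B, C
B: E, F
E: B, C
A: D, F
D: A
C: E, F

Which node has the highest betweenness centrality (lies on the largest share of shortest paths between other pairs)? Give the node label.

Unnormalized betweenness of each node: A:4, B:3/2, C:3/2, D:0, E:1/2, F:13/2.
F has the largest value, 13/2, making it the main broker — the node through which the most shortest paths run.

F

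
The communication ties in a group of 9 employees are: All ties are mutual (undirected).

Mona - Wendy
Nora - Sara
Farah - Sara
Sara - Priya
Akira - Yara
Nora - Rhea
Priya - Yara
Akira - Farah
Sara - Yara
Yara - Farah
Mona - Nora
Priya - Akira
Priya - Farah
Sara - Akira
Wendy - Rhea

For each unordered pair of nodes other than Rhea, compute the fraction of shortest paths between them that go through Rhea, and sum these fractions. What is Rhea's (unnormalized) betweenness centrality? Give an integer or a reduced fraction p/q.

3

Pairs whose geodesics pass through Rhea — Nora–Wendy: 1/2; Wendy–Yara: 1/2; Wendy–Akira: 1/2; Wendy–Sara: 1/2; Wendy–Priya: 1/2; Wendy–Farah: 1/2.
All other pairs contribute 0.
Summing the contributions gives betweenness(Rhea) = 3.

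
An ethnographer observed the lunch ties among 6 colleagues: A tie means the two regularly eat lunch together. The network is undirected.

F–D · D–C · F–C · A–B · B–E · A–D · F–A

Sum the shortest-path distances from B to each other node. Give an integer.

Distances from B: A:1, C:3, D:2, E:1, F:2.
Sum = 1 + 3 + 2 + 1 + 2 = 9.

9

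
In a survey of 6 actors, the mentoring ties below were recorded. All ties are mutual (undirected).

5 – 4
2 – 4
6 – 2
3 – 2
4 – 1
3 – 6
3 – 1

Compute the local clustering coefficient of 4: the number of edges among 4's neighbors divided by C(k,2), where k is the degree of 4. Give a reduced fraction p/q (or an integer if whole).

0

4's neighbors: 1, 2, and 5 (k = 3).
Possible neighbor pairs: C(3,2) = 3. Edges among them: none → e = 0.
Clustering(4) = 0/3 = 0.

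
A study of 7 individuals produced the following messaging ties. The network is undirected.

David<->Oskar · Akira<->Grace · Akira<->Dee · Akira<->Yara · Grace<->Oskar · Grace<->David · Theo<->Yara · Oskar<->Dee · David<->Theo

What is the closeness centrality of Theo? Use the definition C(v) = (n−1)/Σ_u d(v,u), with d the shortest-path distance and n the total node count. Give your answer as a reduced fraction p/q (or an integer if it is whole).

6/11

Distances from Theo: Akira:2, David:1, Dee:3, Grace:2, Oskar:2, Yara:1. Sum = 11.
n = 7, so closeness = 6/11.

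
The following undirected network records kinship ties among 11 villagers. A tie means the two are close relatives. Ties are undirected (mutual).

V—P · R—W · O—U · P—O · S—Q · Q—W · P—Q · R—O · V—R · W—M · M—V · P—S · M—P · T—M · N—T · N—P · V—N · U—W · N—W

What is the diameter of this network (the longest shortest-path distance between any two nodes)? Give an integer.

Eccentricity of each node (its greatest distance to any other): M:2, N:2, O:3, P:2, Q:3, R:3, S:3, T:3, U:3, V:3, W:2.
The maximum eccentricity is 3, realized for instance by the pair T–O via T – N – P – O. So the diameter is 3.

3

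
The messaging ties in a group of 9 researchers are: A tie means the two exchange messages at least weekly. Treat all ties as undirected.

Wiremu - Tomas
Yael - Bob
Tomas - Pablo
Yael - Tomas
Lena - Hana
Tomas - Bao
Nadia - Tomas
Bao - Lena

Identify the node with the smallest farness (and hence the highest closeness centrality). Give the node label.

Farness (sum of distances to all others) for each node — Bao:15, Bob:24, Hana:27, Lena:20, Nadia:19, Pablo:19, Tomas:12, Wiremu:19, Yael:17.
The smallest farness is 12, for Tomas, so Tomas has the highest closeness.

Tomas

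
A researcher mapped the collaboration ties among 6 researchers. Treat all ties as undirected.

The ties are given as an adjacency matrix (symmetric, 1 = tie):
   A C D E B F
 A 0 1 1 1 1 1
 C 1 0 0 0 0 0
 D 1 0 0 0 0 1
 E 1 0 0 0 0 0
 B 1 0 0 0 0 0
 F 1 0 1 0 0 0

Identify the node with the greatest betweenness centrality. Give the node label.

A

Unnormalized betweenness of each node: A:9, B:0, C:0, D:0, E:0, F:0.
A has the largest value, 9, making it the main broker — the node through which the most shortest paths run.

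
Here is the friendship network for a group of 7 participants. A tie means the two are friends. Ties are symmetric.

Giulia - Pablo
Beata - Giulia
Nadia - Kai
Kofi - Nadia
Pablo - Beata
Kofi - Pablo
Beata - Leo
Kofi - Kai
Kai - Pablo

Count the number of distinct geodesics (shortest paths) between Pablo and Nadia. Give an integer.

2

The shortest distance is 2. The length-2 paths are: Pablo–Kai–Nadia; Pablo–Kofi–Nadia.
That gives 2 distinct shortest paths.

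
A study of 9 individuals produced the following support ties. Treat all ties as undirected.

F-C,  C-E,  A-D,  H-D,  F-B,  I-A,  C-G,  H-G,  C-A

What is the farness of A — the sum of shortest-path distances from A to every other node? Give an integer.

Distances from A: B:3, C:1, D:1, E:2, F:2, G:2, H:2, I:1.
Sum = 3 + 1 + 1 + 2 + 2 + 2 + 2 + 1 = 14.

14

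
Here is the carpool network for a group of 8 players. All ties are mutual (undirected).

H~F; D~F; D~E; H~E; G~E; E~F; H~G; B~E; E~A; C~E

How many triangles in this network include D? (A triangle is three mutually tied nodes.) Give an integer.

D's neighbors: E and F.
Neighbor pairs that are themselves tied: D–E–F. Each forms one triangle with D, for 1 in total.

1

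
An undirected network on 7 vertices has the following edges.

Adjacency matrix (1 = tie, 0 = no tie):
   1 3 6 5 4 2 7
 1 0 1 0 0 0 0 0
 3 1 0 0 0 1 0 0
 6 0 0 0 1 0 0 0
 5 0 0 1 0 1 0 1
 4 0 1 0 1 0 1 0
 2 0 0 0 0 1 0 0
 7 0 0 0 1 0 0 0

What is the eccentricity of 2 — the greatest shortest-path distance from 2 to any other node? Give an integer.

3

Distances from 2: 1:3, 3:2, 4:1, 5:2, 6:3, 7:3.
The largest is 3 (to 1, 6, and 7), so the eccentricity of 2 is 3.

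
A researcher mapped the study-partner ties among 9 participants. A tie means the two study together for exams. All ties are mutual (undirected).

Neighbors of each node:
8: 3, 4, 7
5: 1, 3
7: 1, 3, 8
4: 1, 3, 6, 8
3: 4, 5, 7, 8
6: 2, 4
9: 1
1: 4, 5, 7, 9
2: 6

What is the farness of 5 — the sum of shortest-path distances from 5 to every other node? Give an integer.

17

Distances from 5: 1:1, 2:4, 3:1, 4:2, 6:3, 7:2, 8:2, 9:2.
Sum = 1 + 4 + 1 + 2 + 3 + 2 + 2 + 2 = 17.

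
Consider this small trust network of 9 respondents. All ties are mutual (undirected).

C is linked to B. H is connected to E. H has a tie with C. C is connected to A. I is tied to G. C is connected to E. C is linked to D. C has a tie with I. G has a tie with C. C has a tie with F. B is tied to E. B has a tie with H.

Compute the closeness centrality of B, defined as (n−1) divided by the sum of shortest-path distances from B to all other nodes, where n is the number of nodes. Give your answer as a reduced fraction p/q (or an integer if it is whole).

Distances from B: A:2, C:1, D:2, E:1, F:2, G:2, H:1, I:2. Sum = 13.
n = 9, so closeness = 8/13.

8/13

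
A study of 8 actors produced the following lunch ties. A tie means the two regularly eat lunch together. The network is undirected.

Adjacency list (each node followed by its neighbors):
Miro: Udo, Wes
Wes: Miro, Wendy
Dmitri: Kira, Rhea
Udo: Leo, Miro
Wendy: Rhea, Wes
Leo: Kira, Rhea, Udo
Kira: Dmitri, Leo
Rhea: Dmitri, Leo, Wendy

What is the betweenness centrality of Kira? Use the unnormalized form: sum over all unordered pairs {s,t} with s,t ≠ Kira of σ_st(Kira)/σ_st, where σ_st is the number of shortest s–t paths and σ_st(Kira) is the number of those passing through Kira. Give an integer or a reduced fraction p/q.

Pairs whose geodesics pass through Kira — Leo–Dmitri: 1/2; Dmitri–Miro: 1/3; Dmitri–Udo: 1/2.
All other pairs contribute 0.
Summing the contributions gives betweenness(Kira) = 4/3.

4/3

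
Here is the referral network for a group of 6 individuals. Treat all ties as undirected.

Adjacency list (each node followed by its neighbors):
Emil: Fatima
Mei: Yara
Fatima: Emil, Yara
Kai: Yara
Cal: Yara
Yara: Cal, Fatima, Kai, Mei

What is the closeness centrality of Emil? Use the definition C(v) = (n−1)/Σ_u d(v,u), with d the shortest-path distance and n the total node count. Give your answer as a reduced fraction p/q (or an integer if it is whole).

5/12

Distances from Emil: Cal:3, Fatima:1, Kai:3, Mei:3, Yara:2. Sum = 12.
n = 6, so closeness = 5/12.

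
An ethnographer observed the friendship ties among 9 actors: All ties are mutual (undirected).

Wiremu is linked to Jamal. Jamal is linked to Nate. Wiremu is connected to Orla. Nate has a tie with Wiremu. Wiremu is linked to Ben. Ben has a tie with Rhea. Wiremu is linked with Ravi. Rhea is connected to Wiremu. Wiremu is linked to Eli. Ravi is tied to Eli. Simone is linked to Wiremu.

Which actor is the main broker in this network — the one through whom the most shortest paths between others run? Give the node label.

Unnormalized betweenness of each node: Ben:0, Eli:0, Jamal:0, Nate:0, Orla:0, Ravi:0, Rhea:0, Simone:0, Wiremu:25.
Wiremu has the largest value, 25, making it the main broker — the node through which the most shortest paths run.

Wiremu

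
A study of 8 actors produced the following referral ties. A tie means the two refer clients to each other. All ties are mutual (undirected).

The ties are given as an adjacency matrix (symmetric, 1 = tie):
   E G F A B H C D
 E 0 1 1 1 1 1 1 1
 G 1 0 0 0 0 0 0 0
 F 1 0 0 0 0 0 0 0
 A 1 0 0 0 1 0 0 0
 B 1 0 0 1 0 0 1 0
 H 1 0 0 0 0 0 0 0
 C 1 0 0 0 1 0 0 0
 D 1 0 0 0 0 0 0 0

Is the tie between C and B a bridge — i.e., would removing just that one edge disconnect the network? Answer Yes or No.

No

Even without that edge, C still reaches B via C – E – B, so the network stays connected. Not a bridge.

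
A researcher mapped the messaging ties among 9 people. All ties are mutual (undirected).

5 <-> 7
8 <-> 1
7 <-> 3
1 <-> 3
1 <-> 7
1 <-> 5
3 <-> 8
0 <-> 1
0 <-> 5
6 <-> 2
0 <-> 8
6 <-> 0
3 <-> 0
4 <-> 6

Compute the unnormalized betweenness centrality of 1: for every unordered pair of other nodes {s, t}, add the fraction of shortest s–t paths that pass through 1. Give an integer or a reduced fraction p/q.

8/3

Pairs whose geodesics pass through 1 — 8–7: 1/2; 8–5: 1/2; 7–0: 1/3; 7–6: 1/3; 7–2: 1/3; 7–4: 1/3; 3–5: 1/3.
All other pairs contribute 0.
Summing the contributions gives betweenness(1) = 8/3.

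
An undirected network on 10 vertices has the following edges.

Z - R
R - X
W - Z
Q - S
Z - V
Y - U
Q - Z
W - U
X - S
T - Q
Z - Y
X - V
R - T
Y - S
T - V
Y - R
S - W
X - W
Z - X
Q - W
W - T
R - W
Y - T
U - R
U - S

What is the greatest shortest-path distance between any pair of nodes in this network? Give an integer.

Eccentricity of each node (its greatest distance to any other): Q:2, R:2, S:2, T:2, U:3, V:3, W:2, X:2, Y:2, Z:2.
The maximum eccentricity is 3, realized for instance by the pair V–U via V – X – R – U. So the diameter is 3.

3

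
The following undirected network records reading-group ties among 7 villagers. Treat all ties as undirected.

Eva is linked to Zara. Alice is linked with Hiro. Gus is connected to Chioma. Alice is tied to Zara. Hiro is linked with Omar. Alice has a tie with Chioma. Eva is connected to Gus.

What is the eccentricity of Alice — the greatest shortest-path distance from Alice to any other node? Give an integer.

2

Distances from Alice: Chioma:1, Eva:2, Gus:2, Hiro:1, Omar:2, Zara:1.
The largest is 2 (to Gus, Eva, and Omar), so the eccentricity of Alice is 2.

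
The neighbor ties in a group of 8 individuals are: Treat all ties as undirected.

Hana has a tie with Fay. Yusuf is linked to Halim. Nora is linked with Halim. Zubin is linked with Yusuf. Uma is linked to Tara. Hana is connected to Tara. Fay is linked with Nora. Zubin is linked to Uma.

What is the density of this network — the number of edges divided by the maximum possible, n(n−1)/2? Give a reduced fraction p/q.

2/7

There are 8 edges and 8 nodes, so the maximum possible is C(8,2) = 28.
Density = 8/28 = 2/7.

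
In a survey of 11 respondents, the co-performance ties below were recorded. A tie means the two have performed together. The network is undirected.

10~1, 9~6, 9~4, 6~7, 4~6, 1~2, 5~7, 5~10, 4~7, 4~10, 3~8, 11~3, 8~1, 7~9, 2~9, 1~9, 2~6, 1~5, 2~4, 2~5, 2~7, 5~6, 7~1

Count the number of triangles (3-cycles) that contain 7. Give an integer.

11

7's neighbors: 1, 2, 4, 5, 6, and 9.
Neighbor pairs that are themselves tied: 7–1–2; 7–1–5; 7–1–9; 7–2–4; 7–2–5; 7–2–6; 7–2–9; 7–4–6; 7–4–9; 7–5–6; 7–6–9. Each forms one triangle with 7, for 11 in total.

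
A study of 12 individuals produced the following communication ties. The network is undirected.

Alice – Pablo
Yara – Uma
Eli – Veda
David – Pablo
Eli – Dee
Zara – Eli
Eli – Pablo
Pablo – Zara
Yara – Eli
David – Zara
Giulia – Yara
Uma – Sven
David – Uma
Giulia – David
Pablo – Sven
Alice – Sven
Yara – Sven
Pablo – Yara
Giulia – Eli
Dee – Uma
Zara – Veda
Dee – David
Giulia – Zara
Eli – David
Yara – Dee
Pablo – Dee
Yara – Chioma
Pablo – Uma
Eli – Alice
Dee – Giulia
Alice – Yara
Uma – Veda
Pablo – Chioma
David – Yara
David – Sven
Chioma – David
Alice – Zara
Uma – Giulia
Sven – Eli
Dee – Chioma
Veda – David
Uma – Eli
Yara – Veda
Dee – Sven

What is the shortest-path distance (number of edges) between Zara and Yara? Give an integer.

One shortest route is Zara – Veda – Yara, which uses 2 edges, and Zara and Yara are not directly tied, so nothing shorter exists. So d(Zara,Yara) = 2.

2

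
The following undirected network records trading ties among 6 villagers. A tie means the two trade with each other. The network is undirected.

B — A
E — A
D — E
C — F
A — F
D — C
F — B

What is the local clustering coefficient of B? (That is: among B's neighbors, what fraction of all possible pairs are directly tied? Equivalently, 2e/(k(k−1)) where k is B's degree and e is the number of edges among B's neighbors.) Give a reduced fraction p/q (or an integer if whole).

B's neighbors: A and F (k = 2).
Possible neighbor pairs: C(2,2) = 1. Edges among them: A–F → e = 1.
Clustering(B) = 1/1.

1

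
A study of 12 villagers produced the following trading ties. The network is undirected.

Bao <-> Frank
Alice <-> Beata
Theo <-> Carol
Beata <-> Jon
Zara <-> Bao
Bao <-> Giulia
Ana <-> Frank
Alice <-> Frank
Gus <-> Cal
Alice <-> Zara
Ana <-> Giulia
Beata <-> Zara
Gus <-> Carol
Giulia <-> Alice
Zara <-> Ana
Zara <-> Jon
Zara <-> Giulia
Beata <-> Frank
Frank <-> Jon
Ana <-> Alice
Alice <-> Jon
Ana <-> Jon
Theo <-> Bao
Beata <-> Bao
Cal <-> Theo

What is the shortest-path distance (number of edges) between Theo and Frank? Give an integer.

2

One shortest route is Theo – Bao – Frank, which uses 2 edges, and Theo and Frank are not directly tied, so nothing shorter exists. So d(Theo,Frank) = 2.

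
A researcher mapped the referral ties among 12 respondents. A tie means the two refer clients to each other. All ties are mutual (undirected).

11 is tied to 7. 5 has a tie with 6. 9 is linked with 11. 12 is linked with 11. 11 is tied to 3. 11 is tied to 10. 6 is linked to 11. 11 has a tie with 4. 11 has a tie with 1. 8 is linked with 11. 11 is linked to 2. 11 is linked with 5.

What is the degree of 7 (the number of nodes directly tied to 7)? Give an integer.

7 is directly tied to 11. That is 1 neighbor, so the degree of 7 is 1.

1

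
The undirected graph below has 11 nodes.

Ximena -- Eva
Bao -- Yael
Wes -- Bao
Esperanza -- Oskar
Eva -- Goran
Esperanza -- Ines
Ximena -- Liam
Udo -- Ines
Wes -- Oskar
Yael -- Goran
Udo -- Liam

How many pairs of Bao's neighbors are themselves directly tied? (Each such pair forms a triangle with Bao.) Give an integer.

0

Bao's neighbors are Wes and Yael, but none of them are tied to each other, so no triangle contains Bao.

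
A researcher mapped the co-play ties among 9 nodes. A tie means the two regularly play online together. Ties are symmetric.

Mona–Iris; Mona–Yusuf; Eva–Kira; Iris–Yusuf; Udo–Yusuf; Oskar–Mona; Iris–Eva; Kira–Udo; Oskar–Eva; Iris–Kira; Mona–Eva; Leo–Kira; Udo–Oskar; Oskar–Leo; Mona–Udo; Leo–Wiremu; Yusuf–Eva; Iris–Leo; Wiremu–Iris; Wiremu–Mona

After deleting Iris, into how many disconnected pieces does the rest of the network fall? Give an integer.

Iris's neighbors (Eva, Kira, Leo, Mona, Wiremu, and Yusuf) remain reachable from one another through other ties, so the rest of the network stays in one piece.

1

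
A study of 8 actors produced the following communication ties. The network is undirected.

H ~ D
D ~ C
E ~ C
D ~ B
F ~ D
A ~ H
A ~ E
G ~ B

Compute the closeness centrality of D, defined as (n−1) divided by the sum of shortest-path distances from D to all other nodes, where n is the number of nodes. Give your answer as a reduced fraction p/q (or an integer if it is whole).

Distances from D: A:2, B:1, C:1, E:2, F:1, G:2, H:1. Sum = 10.
n = 8, so closeness = 7/10.

7/10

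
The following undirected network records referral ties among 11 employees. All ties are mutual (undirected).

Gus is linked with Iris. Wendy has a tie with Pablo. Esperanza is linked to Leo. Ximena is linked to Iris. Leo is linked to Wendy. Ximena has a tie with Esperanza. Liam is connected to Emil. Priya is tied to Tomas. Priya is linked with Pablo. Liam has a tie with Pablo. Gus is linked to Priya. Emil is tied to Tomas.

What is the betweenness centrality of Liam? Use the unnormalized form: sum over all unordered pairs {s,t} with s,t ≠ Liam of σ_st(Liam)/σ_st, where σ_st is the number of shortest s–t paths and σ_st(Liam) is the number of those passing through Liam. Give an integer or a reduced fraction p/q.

4

Pairs whose geodesics pass through Liam — Leo–Emil: 1; Wendy–Emil: 1; Pablo–Emil: 1; Emil–Esperanza: 1.
All other pairs contribute 0.
Summing the contributions gives betweenness(Liam) = 4.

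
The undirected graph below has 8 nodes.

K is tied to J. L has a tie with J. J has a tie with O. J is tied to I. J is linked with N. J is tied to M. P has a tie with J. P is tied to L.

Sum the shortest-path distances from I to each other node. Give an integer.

13

Distances from I: J:1, K:2, L:2, M:2, N:2, O:2, P:2.
Sum = 1 + 2 + 2 + 2 + 2 + 2 + 2 = 13.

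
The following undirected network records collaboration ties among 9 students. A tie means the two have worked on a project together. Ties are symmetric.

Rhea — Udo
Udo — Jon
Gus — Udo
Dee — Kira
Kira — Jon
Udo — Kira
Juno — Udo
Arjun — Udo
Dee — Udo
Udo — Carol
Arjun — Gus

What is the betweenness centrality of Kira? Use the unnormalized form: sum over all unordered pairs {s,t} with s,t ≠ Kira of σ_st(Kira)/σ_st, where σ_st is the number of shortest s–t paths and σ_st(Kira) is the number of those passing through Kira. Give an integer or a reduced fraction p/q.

1/2

Pairs whose geodesics pass through Kira — Jon–Dee: 1/2.
All other pairs contribute 0.
Summing the contributions gives betweenness(Kira) = 1/2.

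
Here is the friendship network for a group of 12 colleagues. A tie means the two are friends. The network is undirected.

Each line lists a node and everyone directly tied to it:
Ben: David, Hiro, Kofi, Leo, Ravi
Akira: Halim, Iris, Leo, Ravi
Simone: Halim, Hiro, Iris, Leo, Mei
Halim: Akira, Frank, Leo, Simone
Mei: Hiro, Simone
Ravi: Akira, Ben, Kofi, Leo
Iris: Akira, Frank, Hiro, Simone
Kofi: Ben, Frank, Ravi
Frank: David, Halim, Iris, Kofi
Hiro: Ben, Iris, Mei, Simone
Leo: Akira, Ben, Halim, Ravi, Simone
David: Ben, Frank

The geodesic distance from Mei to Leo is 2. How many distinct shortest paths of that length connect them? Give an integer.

The shortest distance is 2, and the only length-2 path is Mei–Simone–Leo. So there is exactly 1 shortest path.

1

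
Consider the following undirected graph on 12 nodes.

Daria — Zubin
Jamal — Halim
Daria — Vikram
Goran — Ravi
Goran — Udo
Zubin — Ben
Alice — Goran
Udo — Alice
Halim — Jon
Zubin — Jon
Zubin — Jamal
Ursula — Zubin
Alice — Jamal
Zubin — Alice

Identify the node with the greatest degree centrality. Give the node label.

Degrees — Alice:4, Ben:1, Daria:2, Goran:3, Halim:2, Jamal:3, Jon:2, Ravi:1, Udo:2, Ursula:1, Vikram:1, Zubin:6.
The maximum is 6, attained only by Zubin.

Zubin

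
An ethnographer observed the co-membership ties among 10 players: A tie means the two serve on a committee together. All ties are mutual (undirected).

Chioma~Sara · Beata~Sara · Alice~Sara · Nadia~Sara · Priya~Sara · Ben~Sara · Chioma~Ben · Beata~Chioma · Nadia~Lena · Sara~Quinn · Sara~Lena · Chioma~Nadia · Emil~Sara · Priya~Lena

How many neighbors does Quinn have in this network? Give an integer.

Quinn is directly tied to Sara. That is 1 neighbor, so the degree of Quinn is 1.

1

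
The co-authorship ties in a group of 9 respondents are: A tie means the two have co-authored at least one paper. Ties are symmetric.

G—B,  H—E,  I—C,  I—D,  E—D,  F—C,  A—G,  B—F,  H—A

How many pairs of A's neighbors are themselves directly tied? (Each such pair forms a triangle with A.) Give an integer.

A's neighbors are G and H, but none of them are tied to each other, so no triangle contains A.

0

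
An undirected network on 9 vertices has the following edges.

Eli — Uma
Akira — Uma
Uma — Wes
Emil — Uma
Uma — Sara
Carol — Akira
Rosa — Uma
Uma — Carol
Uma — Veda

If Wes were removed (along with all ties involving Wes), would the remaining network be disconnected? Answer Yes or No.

No

Even without Wes, every remaining node can still reach every other (the residual graph is connected), so Wes is not a cut vertex.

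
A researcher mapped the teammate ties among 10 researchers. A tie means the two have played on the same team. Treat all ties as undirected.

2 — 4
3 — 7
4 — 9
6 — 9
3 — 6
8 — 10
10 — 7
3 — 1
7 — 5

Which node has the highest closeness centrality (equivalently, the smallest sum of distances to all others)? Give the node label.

Farness (sum of distances to all others) for each node — 1:27, 2:39, 3:19, 4:31, 5:29, 6:21, 7:21, 8:35, 9:25, 10:27.
The smallest farness is 19, for 3, so 3 has the highest closeness.

3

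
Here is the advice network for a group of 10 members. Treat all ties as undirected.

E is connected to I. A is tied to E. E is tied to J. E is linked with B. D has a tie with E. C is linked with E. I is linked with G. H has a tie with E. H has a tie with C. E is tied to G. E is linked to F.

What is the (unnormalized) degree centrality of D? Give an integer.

1

D is directly tied to E. That is 1 neighbor, so the degree of D is 1.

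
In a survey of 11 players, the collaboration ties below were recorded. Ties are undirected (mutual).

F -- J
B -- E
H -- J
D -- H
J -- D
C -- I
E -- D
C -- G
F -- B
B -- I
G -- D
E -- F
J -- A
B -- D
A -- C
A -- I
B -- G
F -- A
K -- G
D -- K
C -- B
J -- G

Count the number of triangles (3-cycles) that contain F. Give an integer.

2

F's neighbors: A, B, E, and J.
Neighbor pairs that are themselves tied: F–A–J; F–B–E. Each forms one triangle with F, for 2 in total.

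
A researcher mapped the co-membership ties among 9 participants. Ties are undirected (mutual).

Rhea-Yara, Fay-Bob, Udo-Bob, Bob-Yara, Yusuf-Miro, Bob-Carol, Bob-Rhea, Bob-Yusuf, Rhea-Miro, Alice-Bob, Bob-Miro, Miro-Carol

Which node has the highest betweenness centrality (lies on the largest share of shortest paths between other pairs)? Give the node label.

Bob

Unnormalized betweenness of each node: Alice:0, Bob:22, Carol:0, Fay:0, Miro:3/2, Rhea:1/2, Udo:0, Yara:0, Yusuf:0.
Bob has the largest value, 22, making it the main broker — the node through which the most shortest paths run.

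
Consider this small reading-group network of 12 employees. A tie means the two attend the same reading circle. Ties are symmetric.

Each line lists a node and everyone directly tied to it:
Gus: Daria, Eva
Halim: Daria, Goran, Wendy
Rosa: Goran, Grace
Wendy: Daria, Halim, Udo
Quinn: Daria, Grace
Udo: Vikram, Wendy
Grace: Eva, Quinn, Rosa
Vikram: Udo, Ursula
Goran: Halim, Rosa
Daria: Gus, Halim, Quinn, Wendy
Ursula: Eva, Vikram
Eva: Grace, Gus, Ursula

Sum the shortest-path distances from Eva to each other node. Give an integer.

Distances from Eva: Daria:2, Goran:3, Grace:1, Gus:1, Halim:3, Quinn:2, Rosa:2, Udo:3, Ursula:1, Vikram:2, Wendy:3.
Sum = 2 + 3 + 1 + 1 + 3 + 2 + 2 + 3 + 1 + 2 + 3 = 23.

23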